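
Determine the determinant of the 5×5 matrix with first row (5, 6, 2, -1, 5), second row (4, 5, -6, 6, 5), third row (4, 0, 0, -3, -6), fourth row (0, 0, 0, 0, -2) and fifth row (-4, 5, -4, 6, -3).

1564

Expand along row 4 (it has 4 zeros):
  − (-2) · M_45   where M_45 = det([5 6 2 -1; 4 5 -6 6; 4 0 0 -3; -4 5 -4 6]) = 782
det = (-1)·(-2)·(782) = 1564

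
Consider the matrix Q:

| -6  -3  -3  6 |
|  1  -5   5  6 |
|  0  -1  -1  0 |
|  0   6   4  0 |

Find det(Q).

-84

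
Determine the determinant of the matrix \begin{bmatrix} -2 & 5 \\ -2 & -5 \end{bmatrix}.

20

det = (-2)·(-5) − 5·(-2) = 10 − (-10) = 20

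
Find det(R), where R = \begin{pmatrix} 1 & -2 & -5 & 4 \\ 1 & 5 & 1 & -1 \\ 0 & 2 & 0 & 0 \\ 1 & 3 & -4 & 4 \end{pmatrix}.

The determinant is -10.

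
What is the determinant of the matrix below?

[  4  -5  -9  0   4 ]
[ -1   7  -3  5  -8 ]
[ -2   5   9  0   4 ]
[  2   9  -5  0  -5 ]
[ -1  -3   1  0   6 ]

-7160

Expand along column 4 (it has 4 zeros):
  + (5) · M_24   where M_24 = det([4 -5 -9 4; -2 5 9 4; 2 9 -5 -5; -1 -3 1 6]) = -1432
det = (+1)·(5)·(-1432) = -7160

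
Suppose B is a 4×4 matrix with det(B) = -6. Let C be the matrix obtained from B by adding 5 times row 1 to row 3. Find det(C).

Adding a multiple of one row to another leaves the determinant unchanged.
det(C) = (1)·(-6) = -6

det(C) = -6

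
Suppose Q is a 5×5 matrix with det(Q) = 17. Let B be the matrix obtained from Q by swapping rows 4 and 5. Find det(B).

Swapping two rows multiplies the determinant by −1.
det(B) = (-1)·(17) = -17

-17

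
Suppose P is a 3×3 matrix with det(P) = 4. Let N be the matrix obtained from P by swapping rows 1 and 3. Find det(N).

Swapping two rows multiplies the determinant by −1.
det(N) = (-1)·(4) = -4

The determinant is -4.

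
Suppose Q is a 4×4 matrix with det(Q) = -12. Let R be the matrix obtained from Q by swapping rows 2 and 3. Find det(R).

12

Swapping two rows multiplies the determinant by −1.
det(R) = (-1)·(-12) = 12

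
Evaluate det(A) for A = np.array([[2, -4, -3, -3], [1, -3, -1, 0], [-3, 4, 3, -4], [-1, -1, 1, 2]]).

Expand along row 2 (it has 1 zero):
  − (1) · M_21   where M_21 = det([-4 -3 -3; 4 3 -4; -1 1 2]) = -49
  + (-3) · M_22   where M_22 = det([2 -3 -3; -3 3 -4; -1 1 2]) = -10
  − (-1) · M_23   where M_23 = det([2 -4 -3; -3 4 -4; -1 -1 2]) = -53
det = (-1)·(1)·(-49) + (+1)·(-3)·(-10) + (-1)·(-1)·(-53) = 26

26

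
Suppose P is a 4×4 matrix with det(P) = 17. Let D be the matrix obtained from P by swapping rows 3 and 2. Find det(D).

The determinant is -17.

Swapping two rows multiplies the determinant by −1.
det(D) = (-1)·(17) = -17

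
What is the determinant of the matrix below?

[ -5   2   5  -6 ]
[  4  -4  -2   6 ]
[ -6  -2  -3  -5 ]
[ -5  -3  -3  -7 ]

Expand along row 1:
  + (-5) · M_11   where M_11 = det([-4 -2 6; -2 -3 -5; -3 -3 -7]) = -44
  − (2) · M_12   where M_12 = det([4 -2 6; -6 -3 -5; -5 -3 -7]) = 76
  + (5) · M_13   where M_13 = det([4 -4 6; -6 -2 -5; -5 -3 -7]) = 112
  − (-6) · M_14   where M_14 = det([4 -4 -2; -6 -2 -3; -5 -3 -3]) = -16
det = (+1)·(-5)·(-44) + (-1)·(2)·(76) + (+1)·(5)·(112) + (-1)·(-6)·(-16) = 532

532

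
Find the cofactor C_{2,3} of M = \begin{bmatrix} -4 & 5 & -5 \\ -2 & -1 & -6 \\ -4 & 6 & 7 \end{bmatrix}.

Delete row 2 and column 3; the remaining 2×2 submatrix is [-4 5; -4 6].
Its determinant is (-4)·6 − 5·(-4) = -4.
The cofactor carries sign (−1)^(2+3) = −1, so C_{2,3} = −(-4) = 4.

The cofactor is 4.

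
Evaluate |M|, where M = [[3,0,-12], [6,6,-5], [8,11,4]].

det(M) = 21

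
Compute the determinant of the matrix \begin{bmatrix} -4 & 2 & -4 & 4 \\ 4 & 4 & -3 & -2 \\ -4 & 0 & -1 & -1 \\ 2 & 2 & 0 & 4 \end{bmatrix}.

The determinant is -236.

Expand along row 3 (it has 1 zero):
  + (-4) · M_31   where M_31 = det([2 -4 4; 4 -3 -2; 2 0 4]) = 80
  + (-1) · M_33   where M_33 = det([-4 2 4; 4 4 -2; 2 2 4]) = -120
  − (-1) · M_34   where M_34 = det([-4 2 -4; 4 4 -3; 2 2 0]) = -36
det = (+1)·(-4)·(80) + (+1)·(-1)·(-120) + (-1)·(-1)·(-36) = -236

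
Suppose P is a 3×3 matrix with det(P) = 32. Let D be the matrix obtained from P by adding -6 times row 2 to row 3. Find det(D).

Adding a multiple of one row to another leaves the determinant unchanged.
det(D) = (1)·(32) = 32

The determinant is 32.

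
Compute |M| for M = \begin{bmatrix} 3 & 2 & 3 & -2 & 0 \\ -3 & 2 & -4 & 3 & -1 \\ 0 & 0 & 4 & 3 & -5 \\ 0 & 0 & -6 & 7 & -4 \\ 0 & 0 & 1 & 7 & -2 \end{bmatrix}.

M is block upper-triangular with a 2×2 block and a 3×3 block on the diagonal, so its determinant equals the product of the determinants of the diagonal blocks.
det of the 2×2 block = 12
det of the 3×3 block = 253
det = (12)·(253) = 3036

3036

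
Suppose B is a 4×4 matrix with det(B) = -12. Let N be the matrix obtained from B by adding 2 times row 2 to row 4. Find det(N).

-12

Adding a multiple of one row to another leaves the determinant unchanged.
det(N) = (1)·(-12) = -12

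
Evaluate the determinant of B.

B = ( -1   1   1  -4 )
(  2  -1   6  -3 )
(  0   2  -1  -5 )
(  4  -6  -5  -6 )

The determinant is -493.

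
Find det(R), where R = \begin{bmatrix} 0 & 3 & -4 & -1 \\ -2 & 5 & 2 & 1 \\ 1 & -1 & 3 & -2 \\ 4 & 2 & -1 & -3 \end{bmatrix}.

Expand along row 1 (it has 1 zero):
  − (3) · M_12   where M_12 = det([-2 2 1; 1 3 -2; 4 -1 -3]) = -1
  + (-4) · M_13   where M_13 = det([-2 5 1; 1 -1 -2; 4 2 -3]) = -33
  − (-1) · M_14   where M_14 = det([-2 5 2; 1 -1 3; 4 2 -1]) = 87
det = (-1)·(3)·(-1) + (+1)·(-4)·(-33) + (-1)·(-1)·(87) = 222

222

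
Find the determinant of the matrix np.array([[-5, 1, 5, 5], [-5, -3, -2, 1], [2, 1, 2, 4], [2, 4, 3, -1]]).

143

Expand along row 1:
  + (-5) · M_11   where M_11 = det([-3 -2 1; 1 2 4; 4 3 -1]) = 3
  − (1) · M_12   where M_12 = det([-5 -2 1; 2 2 4; 2 3 -1]) = 52
  + (5) · M_13   where M_13 = det([-5 -3 1; 2 1 4; 2 4 -1]) = 61
  − (5) · M_14   where M_14 = det([-5 -3 -2; 2 1 2; 2 4 3]) = 19
det = (+1)·(-5)·(3) + (-1)·(1)·(52) + (+1)·(5)·(61) + (-1)·(5)·(19) = 143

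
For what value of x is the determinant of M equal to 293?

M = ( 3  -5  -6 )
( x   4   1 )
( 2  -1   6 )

Expanding along the column containing x, det(M) is linear in x: det(M) = (36)·x + (113).
Set (36)·x + (113) = 293  ⇒  (36)·x = 180  ⇒  x = 5.

x = 5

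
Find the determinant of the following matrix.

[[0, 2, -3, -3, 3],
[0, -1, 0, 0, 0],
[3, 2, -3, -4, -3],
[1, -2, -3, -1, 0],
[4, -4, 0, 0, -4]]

Expand along row 2 (it has 4 zeros):
  + (-1) · M_22   where M_22 = det([0 -3 -3 3; 3 -3 -4 -3; 1 -3 -1 0; 4 0 0 -4]) = 96
det = (+1)·(-1)·(96) = -96

-96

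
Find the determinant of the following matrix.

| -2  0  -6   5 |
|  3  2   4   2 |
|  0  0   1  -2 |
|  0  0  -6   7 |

The matrix is block upper-triangular with a 2×2 block and a 2×2 block on the diagonal, so its determinant equals the product of the determinants of the diagonal blocks.
det of the 2×2 block = -4
det of the 2×2 block = -5
det = (-4)·(-5) = 20

The determinant is 20.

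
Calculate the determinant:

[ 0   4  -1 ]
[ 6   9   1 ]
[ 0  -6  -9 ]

252

Expand along column 1:
  − 6 · |4 -1; -6 -9| = −6·(-36 − 6) = 252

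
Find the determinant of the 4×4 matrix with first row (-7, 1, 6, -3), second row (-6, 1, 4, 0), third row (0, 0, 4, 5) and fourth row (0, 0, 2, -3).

22

The matrix is block upper-triangular with a 2×2 block and a 2×2 block on the diagonal, so its determinant equals the product of the determinants of the diagonal blocks.
det of the 2×2 block = -1
det of the 2×2 block = -22
det = (-1)·(-22) = 22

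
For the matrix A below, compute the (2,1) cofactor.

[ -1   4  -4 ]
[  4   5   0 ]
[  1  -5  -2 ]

28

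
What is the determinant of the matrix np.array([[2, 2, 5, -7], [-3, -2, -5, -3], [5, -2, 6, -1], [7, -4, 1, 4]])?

Expand along row 1:
  + (2) · M_11   where M_11 = det([-2 -5 -3; -2 6 -1; -4 1 4]) = -176
  − (2) · M_12   where M_12 = det([-3 -5 -3; 5 6 -1; 7 1 4]) = 171
  + (5) · M_13   where M_13 = det([-3 -2 -3; 5 -2 -1; 7 -4 4]) = 108
  − (-7) · M_14   where M_14 = det([-3 -2 -5; 5 -2 6; 7 -4 1]) = -110
det = (+1)·(2)·(-176) + (-1)·(2)·(171) + (+1)·(5)·(108) + (-1)·(-7)·(-110) = -924

-924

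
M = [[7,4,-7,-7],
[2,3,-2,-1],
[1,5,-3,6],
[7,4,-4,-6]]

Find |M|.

Expand along row 1:
  + (7) · M_11   where M_11 = det([3 -2 -1; 5 -3 6; 4 -4 -6]) = 26
  − (4) · M_12   where M_12 = det([2 -2 -1; 1 -3 6; 7 -4 -6]) = -29
  + (-7) · M_13   where M_13 = det([2 3 -1; 1 5 6; 7 4 -6]) = 67
  − (-7) · M_14   where M_14 = det([2 3 -2; 1 5 -3; 7 4 -4]) = -5
det = (+1)·(7)·(26) + (-1)·(4)·(-29) + (+1)·(-7)·(67) + (-1)·(-7)·(-5) = -206

-206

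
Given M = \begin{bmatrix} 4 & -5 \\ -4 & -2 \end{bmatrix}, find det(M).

-28

det(M) = 4·(-2) − (-5)·(-4) = -8 − 20 = -28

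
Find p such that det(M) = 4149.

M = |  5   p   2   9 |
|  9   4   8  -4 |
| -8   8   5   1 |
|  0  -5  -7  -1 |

8

Expanding along the row containing p, det(M) is linear in p: det(M) = (270)·p + (1989).
Set (270)·p + (1989) = 4149  ⇒  (270)·p = 2160  ⇒  p = 8.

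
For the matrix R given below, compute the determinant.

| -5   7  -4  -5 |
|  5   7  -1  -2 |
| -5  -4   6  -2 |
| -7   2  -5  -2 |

Expand along row 1:
  + (-5) · M_11   where M_11 = det([7 -1 -2; -4 6 -2; 2 -5 -2]) = -158
  − (7) · M_12   where M_12 = det([5 -1 -2; -5 6 -2; -7 -5 -2]) = -248
  + (-4) · M_13   where M_13 = det([5 7 -2; -5 -4 -2; -7 2 -2]) = 164
  − (-5) · M_14   where M_14 = det([5 7 -1; -5 -4 6; -7 2 -5]) = -391
det = (+1)·(-5)·(-158) + (-1)·(7)·(-248) + (+1)·(-4)·(164) + (-1)·(-5)·(-391) = -85

-85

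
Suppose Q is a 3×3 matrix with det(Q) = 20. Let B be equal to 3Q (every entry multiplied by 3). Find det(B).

det(B) = 540

For a 3×3 matrix, det(3Q) = 3^3·det(Q) = 27·det(Q).
det(B) = (27)·(20) = 540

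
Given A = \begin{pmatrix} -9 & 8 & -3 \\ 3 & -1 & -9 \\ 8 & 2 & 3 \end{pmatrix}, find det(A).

|A| = -825

Expand along column 1:
  + (-9) · |-1 -9; 2 3| = (-9)·(-3 − (-18)) = -135
  − 3 · |8 -3; 2 3| = −3·(24 − (-6)) = -90
  + 8 · |8 -3; -1 -9| = 8·(-72 − 3) = -600
Sum: (-135) + (-90) + (-600) = -825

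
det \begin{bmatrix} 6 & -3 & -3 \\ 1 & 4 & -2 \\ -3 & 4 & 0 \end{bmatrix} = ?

Expand along row 3:
  + (-3) · |-3 -3; 4 -2| = (-3)·(6 − (-12)) = -54
  − 4 · |6 -3; 1 -2| = −4·(-12 − (-3)) = 36
Sum: (-54) + (36) = -18

-18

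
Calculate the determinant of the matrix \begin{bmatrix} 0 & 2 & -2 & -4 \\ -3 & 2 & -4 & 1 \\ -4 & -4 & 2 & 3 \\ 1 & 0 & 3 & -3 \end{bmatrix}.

158

Expand along row 1 (it has 1 zero):
  − (2) · M_12   where M_12 = det([-3 -4 1; -4 2 3; 1 3 -3]) = 67
  + (-2) · M_13   where M_13 = det([-3 2 1; -4 -4 3; 1 0 -3]) = -50
  − (-4) · M_14   where M_14 = det([-3 2 -4; -4 -4 2; 1 0 3]) = 48
det = (-1)·(2)·(67) + (+1)·(-2)·(-50) + (-1)·(-4)·(48) = 158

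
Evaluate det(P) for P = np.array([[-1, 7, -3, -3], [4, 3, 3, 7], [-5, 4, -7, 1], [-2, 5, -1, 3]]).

1048

Expand along row 1:
  + (-1) · M_11   where M_11 = det([3 3 7; 4 -7 1; 5 -1 3]) = 136
  − (7) · M_12   where M_12 = det([4 3 7; -5 -7 1; -2 -1 3]) = -104
  + (-3) · M_13   where M_13 = det([4 3 7; -5 4 1; -2 5 3]) = -52
  − (-3) · M_14   where M_14 = det([4 3 3; -5 4 -7; -2 5 -1]) = 100
det = (+1)·(-1)·(136) + (-1)·(7)·(-104) + (+1)·(-3)·(-52) + (-1)·(-3)·(100) = 1048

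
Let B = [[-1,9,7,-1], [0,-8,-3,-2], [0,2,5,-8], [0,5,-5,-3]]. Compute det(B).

det(B) = -612

Expand along column 1 (it has 3 zeros):
  + (-1) · M_11   where M_11 = det([-8 -3 -2; 2 5 -8; 5 -5 -3]) = 612
det = (+1)·(-1)·(612) = -612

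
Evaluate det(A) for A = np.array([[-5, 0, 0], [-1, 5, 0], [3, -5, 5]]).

|A| = -125

A is lower triangular, so det(A) is the product of the diagonal entries:
det = (-5) · (5) · (5) = -125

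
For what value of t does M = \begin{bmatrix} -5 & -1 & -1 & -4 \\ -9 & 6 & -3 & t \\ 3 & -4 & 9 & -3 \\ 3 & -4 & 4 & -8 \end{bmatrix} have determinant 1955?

t = -2

Expanding along the row containing t, det(M) is linear in t: det(M) = (-115)·t + (1725).
Set (-115)·t + (1725) = 1955  ⇒  (-115)·t = 230  ⇒  t = -2.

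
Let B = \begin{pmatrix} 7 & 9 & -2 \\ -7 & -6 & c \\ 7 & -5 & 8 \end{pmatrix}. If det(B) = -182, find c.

-2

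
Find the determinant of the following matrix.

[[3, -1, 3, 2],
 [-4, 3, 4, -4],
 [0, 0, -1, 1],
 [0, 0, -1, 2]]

The matrix is block upper-triangular with a 2×2 block and a 2×2 block on the diagonal, so its determinant equals the product of the determinants of the diagonal blocks.
det of the 2×2 block = 5
det of the 2×2 block = -1
det = (5)·(-1) = -5

-5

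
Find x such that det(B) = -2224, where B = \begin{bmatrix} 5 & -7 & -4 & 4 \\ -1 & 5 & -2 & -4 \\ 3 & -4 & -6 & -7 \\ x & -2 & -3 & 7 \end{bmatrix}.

-4

Expanding along the row containing x, det(B) is linear in x: det(B) = (286)·x + (-1080).
Set (286)·x + (-1080) = -2224  ⇒  (286)·x = -1144  ⇒  x = -4.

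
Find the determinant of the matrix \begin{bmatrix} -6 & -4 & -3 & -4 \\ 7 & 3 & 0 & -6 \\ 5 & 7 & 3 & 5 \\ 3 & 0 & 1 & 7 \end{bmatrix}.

Expand along row 2 (it has 1 zero):
  − (7) · M_21   where M_21 = det([-4 -3 -4; 7 3 5; 0 1 7]) = 55
  + (3) · M_22   where M_22 = det([-6 -3 -4; 5 3 5; 3 1 7]) = -20
  + (-6) · M_24   where M_24 = det([-6 -4 -3; 5 7 3; 3 0 1]) = 5
det = (-1)·(7)·(55) + (+1)·(3)·(-20) + (+1)·(-6)·(5) = -475

The determinant is -475.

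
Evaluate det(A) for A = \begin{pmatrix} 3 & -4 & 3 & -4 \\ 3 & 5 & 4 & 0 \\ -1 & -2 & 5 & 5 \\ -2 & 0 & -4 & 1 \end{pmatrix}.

154

Expand along row 2 (it has 1 zero):
  − (3) · M_21   where M_21 = det([-4 3 -4; -2 5 5; 0 -4 1]) = -126
  + (5) · M_22   where M_22 = det([3 3 -4; -1 5 5; -2 -4 1]) = -8
  − (4) · M_23   where M_23 = det([3 -4 -4; -1 -2 5; -2 0 1]) = 46
det = (-1)·(3)·(-126) + (+1)·(5)·(-8) + (-1)·(4)·(46) = 154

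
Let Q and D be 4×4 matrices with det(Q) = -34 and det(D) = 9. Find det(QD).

det(QD) = det(Q)·det(D) = (-34)·(9) = -306

det(QD) = -306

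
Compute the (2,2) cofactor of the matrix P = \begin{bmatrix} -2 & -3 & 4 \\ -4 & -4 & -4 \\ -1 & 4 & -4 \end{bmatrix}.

Delete row 2 and column 2; the remaining 2×2 submatrix is [-2 4; -1 -4].
Its determinant is (-2)·(-4) − 4·(-1) = 12.
The cofactor carries sign (−1)^(2+2) = +1, so C_{2,2} = +(12) = 12.

The cofactor is 12.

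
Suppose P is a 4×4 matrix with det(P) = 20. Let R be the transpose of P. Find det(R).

det(Pᵀ) = det(P).
det(R) = (1)·(20) = 20

|R| = 20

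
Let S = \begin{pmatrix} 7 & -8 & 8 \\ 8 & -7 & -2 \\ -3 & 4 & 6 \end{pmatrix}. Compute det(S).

|S| = 186

Expand along row 1:
  + 7 · |-7 -2; 4 6| = 7·(-42 − (-8)) = -238
  − (-8) · |8 -2; -3 6| = −(-8)·(48 − 6) = 336
  + 8 · |8 -7; -3 4| = 8·(32 − 21) = 88
Sum: (-238) + (336) + (88) = 186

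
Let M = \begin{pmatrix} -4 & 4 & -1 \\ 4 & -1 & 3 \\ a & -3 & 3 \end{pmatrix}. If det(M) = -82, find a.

-2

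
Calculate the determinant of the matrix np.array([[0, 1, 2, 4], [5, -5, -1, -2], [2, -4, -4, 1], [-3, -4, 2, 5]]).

The determinant is 691.

Expand along row 1 (it has 1 zero):
  − (1) · M_12   where M_12 = det([5 -1 -2; 2 -4 1; -3 2 5]) = -81
  + (2) · M_13   where M_13 = det([5 -5 -2; 2 -4 1; -3 -4 5]) = 25
  − (4) · M_14   where M_14 = det([5 -5 -1; 2 -4 -4; -3 -4 2]) = -140
det = (-1)·(1)·(-81) + (+1)·(2)·(25) + (-1)·(4)·(-140) = 691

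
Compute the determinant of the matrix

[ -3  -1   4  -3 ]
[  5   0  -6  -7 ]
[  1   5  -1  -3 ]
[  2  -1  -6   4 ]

-598

Expand along row 2 (it has 1 zero):
  − (5) · M_21   where M_21 = det([-1 4 -3; 5 -1 -3; -1 -6 4]) = 47
  − (-6) · M_23   where M_23 = det([-3 -1 -3; 1 5 -3; 2 -1 4]) = -8
  + (-7) · M_24   where M_24 = det([-3 -1 4; 1 5 -1; 2 -1 -6]) = 45
det = (-1)·(5)·(47) + (-1)·(-6)·(-8) + (+1)·(-7)·(45) = -598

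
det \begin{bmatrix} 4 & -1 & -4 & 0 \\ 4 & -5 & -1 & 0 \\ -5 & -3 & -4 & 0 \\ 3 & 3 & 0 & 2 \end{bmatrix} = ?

Expand along column 4 (it has 3 zeros):
  + (2) · M_44   where M_44 = det([4 -1 -4; 4 -5 -1; -5 -3 -4]) = 195
det = (+1)·(2)·(195) = 390

390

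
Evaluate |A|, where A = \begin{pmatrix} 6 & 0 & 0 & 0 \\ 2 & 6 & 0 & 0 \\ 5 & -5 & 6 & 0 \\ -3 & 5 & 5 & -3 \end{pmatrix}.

The determinant is -648.

A is lower triangular, so det(A) is the product of the diagonal entries:
det = (6) · (6) · (6) · (-3) = -648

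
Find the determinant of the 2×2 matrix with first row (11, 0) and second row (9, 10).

det = 11·10 − 0·9 = 110 − 0 = 110

110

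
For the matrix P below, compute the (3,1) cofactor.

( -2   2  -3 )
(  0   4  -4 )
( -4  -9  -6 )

Delete row 3 and column 1; the remaining 2×2 submatrix is [2 -3; 4 -4].
Its determinant is 2·(-4) − (-3)·4 = 4.
The cofactor carries sign (−1)^(3+1) = +1, so C_{3,1} = +(4) = 4.

4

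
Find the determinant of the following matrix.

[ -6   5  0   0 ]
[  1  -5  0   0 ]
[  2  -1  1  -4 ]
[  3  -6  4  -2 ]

The matrix is block lower-triangular with a 2×2 block and a 2×2 block on the diagonal, so its determinant equals the product of the determinants of the diagonal blocks.
det of the 2×2 block = 25
det of the 2×2 block = 14
det = (25)·(14) = 350

350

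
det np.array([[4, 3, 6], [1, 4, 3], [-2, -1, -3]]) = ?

The determinant is -3.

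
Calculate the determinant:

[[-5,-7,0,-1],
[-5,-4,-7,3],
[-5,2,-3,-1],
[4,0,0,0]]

The determinant is 552.

Expand along row 4 (it has 3 zeros):
  − (4) · M_41   where M_41 = det([-7 0 -1; -4 -7 3; 2 -3 -1]) = -138
det = (-1)·(4)·(-138) = 552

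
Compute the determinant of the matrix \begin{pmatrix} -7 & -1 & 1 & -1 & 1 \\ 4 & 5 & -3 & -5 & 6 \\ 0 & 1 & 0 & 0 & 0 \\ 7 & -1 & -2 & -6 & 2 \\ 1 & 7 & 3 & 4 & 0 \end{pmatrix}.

Expand along row 3 (it has 4 zeros):
  − (1) · M_32   where M_32 = det([-7 1 -1 1; 4 -3 -5 6; 7 -2 -6 2; 1 3 4 0]) = -675
det = (-1)·(1)·(-675) = 675

The determinant is 675.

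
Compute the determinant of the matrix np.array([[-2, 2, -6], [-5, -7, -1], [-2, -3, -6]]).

-140

Expand along row 1:
  + (-2) · |-7 -1; -3 -6| = (-2)·(42 − 3) = -78
  − 2 · |-5 -1; -2 -6| = −2·(30 − 2) = -56
  + (-6) · |-5 -7; -2 -3| = (-6)·(15 − 14) = -6
Sum: (-78) + (-56) + (-6) = -140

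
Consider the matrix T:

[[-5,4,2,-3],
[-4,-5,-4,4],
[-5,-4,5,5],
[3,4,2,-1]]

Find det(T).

|T| = 846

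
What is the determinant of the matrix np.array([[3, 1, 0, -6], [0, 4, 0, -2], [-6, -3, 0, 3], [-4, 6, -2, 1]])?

Expand along column 3 (it has 3 zeros):
  − (-2) · M_43   where M_43 = det([3 1 -6; 0 4 -2; -6 -3 3]) = -114
det = (-1)·(-2)·(-114) = -228

The determinant is -228.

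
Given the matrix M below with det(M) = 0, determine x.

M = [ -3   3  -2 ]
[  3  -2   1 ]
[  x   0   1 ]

Expanding along the row containing x, det(M) is linear in x: det(M) = (-1)·x + (-3).
Set (-1)·x + (-3) = 0  ⇒  (-1)·x = 3  ⇒  x = -3.

-3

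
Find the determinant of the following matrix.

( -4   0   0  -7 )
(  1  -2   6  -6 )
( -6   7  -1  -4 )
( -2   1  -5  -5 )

Expand along row 1 (it has 2 zeros):
  + (-4) · M_11   where M_11 = det([-2 6 -6; 7 -1 -4; 1 -5 -5]) = 420
  − (-7) · M_14   where M_14 = det([1 -2 6; -6 7 -1; -2 1 -5]) = 70
det = (+1)·(-4)·(420) + (-1)·(-7)·(70) = -1190

-1190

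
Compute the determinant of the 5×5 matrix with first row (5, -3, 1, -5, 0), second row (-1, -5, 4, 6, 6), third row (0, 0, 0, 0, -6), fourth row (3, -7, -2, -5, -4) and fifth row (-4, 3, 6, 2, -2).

Expand along row 3 (it has 4 zeros):
  + (-6) · M_35   where M_35 = det([5 -3 1 -5; -1 -5 4 6; 3 -7 -2 -5; -4 3 6 2]) = -1615
det = (+1)·(-6)·(-1615) = 9690

The determinant is 9690.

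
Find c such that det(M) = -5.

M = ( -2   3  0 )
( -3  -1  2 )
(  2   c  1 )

Expanding along the row containing c, det(M) is linear in c: det(M) = (4)·c + (23).
Set (4)·c + (23) = -5  ⇒  (4)·c = -28  ⇒  c = -7.

-7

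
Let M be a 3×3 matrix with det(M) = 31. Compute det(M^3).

det(M^3) = (det M)^3 = (31)^3 = 29791

29791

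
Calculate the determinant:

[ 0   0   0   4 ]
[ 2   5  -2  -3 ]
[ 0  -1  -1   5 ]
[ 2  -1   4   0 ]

Expand along row 1 (it has 3 zeros):
  − (4) · M_14   where M_14 = det([2 5 -2; 0 -1 -1; 2 -1 4]) = -24
det = (-1)·(4)·(-24) = 96

96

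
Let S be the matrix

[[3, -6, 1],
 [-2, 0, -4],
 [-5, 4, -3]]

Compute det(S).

Expand along column 2:
  − (-6) · |-2 -4; -5 -3| = −(-6)·(6 − 20) = -84
  − 4 · |3 1; -2 -4| = −4·(-12 − (-2)) = 40
Sum: (-84) + (40) = -44

-44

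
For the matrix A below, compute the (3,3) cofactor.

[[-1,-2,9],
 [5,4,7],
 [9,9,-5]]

Delete row 3 and column 3; the remaining 2×2 submatrix is [-1 -2; 5 4].
Its determinant is (-1)·4 − (-2)·5 = 6.
The cofactor carries sign (−1)^(3+3) = +1, so C_{3,3} = +(6) = 6.

6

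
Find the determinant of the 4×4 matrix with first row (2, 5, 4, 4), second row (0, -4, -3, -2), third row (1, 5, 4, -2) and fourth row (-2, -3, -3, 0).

18

Expand along row 2 (it has 1 zero):
  + (-4) · M_22   where M_22 = det([2 4 4; 1 4 -2; -2 -3 0]) = 24
  − (-3) · M_23   where M_23 = det([2 5 4; 1 5 -2; -2 -3 0]) = 36
  + (-2) · M_24   where M_24 = det([2 5 4; 1 5 4; -2 -3 -3]) = -3
det = (+1)·(-4)·(24) + (-1)·(-3)·(36) + (+1)·(-2)·(-3) = 18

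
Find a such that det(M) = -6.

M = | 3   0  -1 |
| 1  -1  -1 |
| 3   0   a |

a = 1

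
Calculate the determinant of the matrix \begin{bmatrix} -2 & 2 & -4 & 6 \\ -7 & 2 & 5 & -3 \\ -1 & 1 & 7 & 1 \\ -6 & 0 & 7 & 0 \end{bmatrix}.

896

Expand along row 4 (it has 2 zeros):
  − (-6) · M_41   where M_41 = det([2 -4 6; 2 5 -3; 1 7 1]) = 126
  − (7) · M_43   where M_43 = det([-2 2 6; -7 2 -3; -1 1 1]) = -20
det = (-1)·(-6)·(126) + (-1)·(7)·(-20) = 896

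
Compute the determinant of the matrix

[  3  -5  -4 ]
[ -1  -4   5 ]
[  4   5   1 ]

Expand along column 1:
  + 3 · |-4 5; 5 1| = 3·(-4 − 25) = -87
  − (-1) · |-5 -4; 5 1| = −(-1)·(-5 − (-20)) = 15
  + 4 · |-5 -4; -4 5| = 4·(-25 − 16) = -164
Sum: (-87) + (15) + (-164) = -236

-236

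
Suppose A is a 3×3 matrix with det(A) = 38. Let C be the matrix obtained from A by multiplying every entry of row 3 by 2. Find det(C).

Scaling one row by 2 multiplies the determinant by 2.
det(C) = (2)·(38) = 76

The determinant is 76.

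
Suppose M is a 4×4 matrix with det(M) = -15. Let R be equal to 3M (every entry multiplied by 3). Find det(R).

|R| = -1215

For a 4×4 matrix, det(3M) = 3^4·det(M) = 81·det(M).
det(R) = (81)·(-15) = -1215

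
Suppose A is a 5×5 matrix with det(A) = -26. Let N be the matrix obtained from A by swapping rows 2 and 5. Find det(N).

Swapping two rows multiplies the determinant by −1.
det(N) = (-1)·(-26) = 26

|N| = 26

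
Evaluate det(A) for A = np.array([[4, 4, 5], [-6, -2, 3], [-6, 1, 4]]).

Expand along row 1:
  + 4 · |-2 3; 1 4| = 4·(-8 − 3) = -44
  − 4 · |-6 3; -6 4| = −4·(-24 − (-18)) = 24
  + 5 · |-6 -2; -6 1| = 5·(-6 − 12) = -90
Sum: (-44) + (24) + (-90) = -110

The determinant is -110.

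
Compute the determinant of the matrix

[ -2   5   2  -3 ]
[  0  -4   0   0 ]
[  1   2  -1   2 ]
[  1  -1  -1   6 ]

The determinant is 0.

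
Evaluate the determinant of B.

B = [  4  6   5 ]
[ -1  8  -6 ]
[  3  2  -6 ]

|B| = -418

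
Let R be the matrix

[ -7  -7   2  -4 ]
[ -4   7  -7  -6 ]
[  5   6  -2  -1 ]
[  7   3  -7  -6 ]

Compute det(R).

Expand along row 1:
  + (-7) · M_11   where M_11 = det([7 -7 -6; 6 -2 -1; 3 -7 -6]) = 20
  − (-7) · M_12   where M_12 = det([-4 -7 -6; 5 -2 -1; 7 -7 -6]) = -55
  + (2) · M_13   where M_13 = det([-4 7 -6; 5 6 -1; 7 3 -6]) = 455
  − (-4) · M_14   where M_14 = det([-4 7 -7; 5 6 -2; 7 3 -7]) = 480
det = (+1)·(-7)·(20) + (-1)·(-7)·(-55) + (+1)·(2)·(455) + (-1)·(-4)·(480) = 2305

The determinant is 2305.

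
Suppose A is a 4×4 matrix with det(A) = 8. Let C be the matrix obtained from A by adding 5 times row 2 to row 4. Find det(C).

Adding a multiple of one row to another leaves the determinant unchanged.
det(C) = (1)·(8) = 8

8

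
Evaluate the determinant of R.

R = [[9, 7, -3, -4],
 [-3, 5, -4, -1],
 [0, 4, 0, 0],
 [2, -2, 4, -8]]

det(R) = -1672

Expand along row 3 (it has 3 zeros):
  − (4) · M_32   where M_32 = det([9 -3 -4; -3 -4 -1; 2 4 -8]) = 418
det = (-1)·(4)·(418) = -1672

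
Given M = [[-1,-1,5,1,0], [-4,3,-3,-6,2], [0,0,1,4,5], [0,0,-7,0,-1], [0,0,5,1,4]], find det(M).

M is block upper-triangular with a 2×2 block and a 3×3 block on the diagonal, so its determinant equals the product of the determinants of the diagonal blocks.
det of the 2×2 block = -7
det of the 3×3 block = 58
det = (-7)·(58) = -406

|M| = -406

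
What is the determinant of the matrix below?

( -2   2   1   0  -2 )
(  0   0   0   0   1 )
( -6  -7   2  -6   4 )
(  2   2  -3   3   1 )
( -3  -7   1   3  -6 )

Expand along row 2 (it has 4 zeros):
  − (1) · M_25   where M_25 = det([-2 2 1 0; -6 -7 2 -6; 2 2 -3 3; -3 -7 1 3]) = -465
det = (-1)·(1)·(-465) = 465

465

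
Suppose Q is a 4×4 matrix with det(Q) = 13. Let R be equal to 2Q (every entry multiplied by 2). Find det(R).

|R| = 208

For a 4×4 matrix, det(2Q) = 2^4·det(Q) = 16·det(Q).
det(R) = (16)·(13) = 208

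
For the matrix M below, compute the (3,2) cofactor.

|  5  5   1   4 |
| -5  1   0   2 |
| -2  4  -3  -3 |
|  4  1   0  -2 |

The cofactor is 2.

Delete row 3 and column 2; the remaining 3×3 submatrix is [5 1 4; -5 0 2; 4 0 -2].
Its determinant is -2.
The cofactor carries sign (−1)^(3+2) = −1, so C_{3,2} = −(-2) = 2.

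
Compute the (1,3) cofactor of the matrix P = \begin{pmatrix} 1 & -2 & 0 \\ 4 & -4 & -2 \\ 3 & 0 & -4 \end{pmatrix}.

The cofactor is 12.

Delete row 1 and column 3; the remaining 2×2 submatrix is [4 -4; 3 0].
Its determinant is 4·0 − (-4)·3 = 12.
The cofactor carries sign (−1)^(1+3) = +1, so C_{1,3} = +(12) = 12.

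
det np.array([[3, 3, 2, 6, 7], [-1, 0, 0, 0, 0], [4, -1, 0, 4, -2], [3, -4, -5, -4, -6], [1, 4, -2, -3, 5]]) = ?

-379

Expand along row 2 (it has 4 zeros):
  − (-1) · M_21   where M_21 = det([3 2 6 7; -1 0 4 -2; -4 -5 -4 -6; 4 -2 -3 5]) = -379
det = (-1)·(-1)·(-379) = -379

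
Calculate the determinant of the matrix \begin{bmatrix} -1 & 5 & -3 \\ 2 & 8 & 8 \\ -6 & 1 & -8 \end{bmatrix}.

-238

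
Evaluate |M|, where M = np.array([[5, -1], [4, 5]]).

det(M) = 5·5 − (-1)·4 = 25 − (-4) = 29

|M| = 29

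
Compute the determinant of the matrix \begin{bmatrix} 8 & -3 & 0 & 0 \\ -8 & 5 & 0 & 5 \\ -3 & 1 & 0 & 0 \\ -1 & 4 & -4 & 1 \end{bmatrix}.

Expand along column 3 (it has 3 zeros):
  − (-4) · M_43   where M_43 = det([8 -3 0; -8 5 5; -3 1 0]) = 5
det = (-1)·(-4)·(5) = 20

20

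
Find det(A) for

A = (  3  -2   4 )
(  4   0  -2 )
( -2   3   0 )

The determinant is 58.

Expand along row 2:
  − 4 · |-2 4; 3 0| = −4·(0 − 12) = 48
  − (-2) · |3 -2; -2 3| = −(-2)·(9 − 4) = 10
Sum: (48) + (10) = 58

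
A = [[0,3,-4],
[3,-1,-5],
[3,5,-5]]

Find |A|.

Expand along row 1:
  − 3 · |3 -5; 3 -5| = −3·(-15 − (-15)) = 0
  + (-4) · |3 -1; 3 5| = (-4)·(15 − (-3)) = -72
Sum: (0) + (-72) = -72

The determinant is -72.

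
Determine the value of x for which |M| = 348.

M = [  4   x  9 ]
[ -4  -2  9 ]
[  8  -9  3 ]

-5

Expanding along the row containing x, det(M) is linear in x: det(M) = (84)·x + (768).
Set (84)·x + (768) = 348  ⇒  (84)·x = -420  ⇒  x = -5.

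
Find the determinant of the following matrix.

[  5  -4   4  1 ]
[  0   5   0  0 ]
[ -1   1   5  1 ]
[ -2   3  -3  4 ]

680

Expand along row 2 (it has 3 zeros):
  + (5) · M_22   where M_22 = det([5 4 1; -1 5 1; -2 -3 4]) = 136
det = (+1)·(5)·(136) = 680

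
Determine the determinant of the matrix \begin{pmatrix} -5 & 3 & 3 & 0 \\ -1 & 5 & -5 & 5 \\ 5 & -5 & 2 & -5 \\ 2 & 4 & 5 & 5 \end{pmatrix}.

-720

Expand along row 1 (it has 1 zero):
  + (-5) · M_11   where M_11 = det([5 -5 5; -5 2 -5; 4 5 5]) = -15
  − (3) · M_12   where M_12 = det([-1 -5 5; 5 2 -5; 2 5 5]) = 245
  + (3) · M_13   where M_13 = det([-1 5 5; 5 -5 -5; 2 4 5]) = -20
det = (+1)·(-5)·(-15) + (-1)·(3)·(245) + (+1)·(3)·(-20) = -720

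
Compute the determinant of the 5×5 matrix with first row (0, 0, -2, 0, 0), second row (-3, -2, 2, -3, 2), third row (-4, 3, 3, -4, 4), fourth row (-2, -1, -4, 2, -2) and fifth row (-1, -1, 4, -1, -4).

Expand along row 1 (it has 4 zeros):
  + (-2) · M_13   where M_13 = det([-3 -2 -3 2; -4 3 -4 4; -2 -1 2 -2; -1 -1 -1 -4]) = 312
det = (+1)·(-2)·(312) = -624

-624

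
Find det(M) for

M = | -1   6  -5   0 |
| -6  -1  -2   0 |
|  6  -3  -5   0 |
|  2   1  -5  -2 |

The determinant is 742.

Expand along column 4 (it has 3 zeros):
  + (-2) · M_44   where M_44 = det([-1 6 -5; -6 -1 -2; 6 -3 -5]) = -371
det = (+1)·(-2)·(-371) = 742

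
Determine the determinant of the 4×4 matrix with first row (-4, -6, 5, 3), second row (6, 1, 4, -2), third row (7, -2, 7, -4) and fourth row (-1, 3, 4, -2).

879

Expand along row 1:
  + (-4) · M_11   where M_11 = det([1 4 -2; -2 7 -4; 3 4 -2]) = -4
  − (-6) · M_12   where M_12 = det([6 4 -2; 7 7 -4; -1 4 -2]) = 14
  + (5) · M_13   where M_13 = det([6 1 -2; 7 -2 -4; -1 3 -2]) = 76
  − (3) · M_14   where M_14 = det([6 1 4; 7 -2 7; -1 3 4]) = -133
det = (+1)·(-4)·(-4) + (-1)·(-6)·(14) + (+1)·(5)·(76) + (-1)·(3)·(-133) = 879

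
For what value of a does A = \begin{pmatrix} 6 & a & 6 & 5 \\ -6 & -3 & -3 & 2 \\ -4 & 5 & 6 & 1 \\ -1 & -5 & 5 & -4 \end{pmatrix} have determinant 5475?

Expanding along the row containing a, det(A) is linear in a: det(A) = (-197)·a + (4293).
Set (-197)·a + (4293) = 5475  ⇒  (-197)·a = 1182  ⇒  a = -6.

-6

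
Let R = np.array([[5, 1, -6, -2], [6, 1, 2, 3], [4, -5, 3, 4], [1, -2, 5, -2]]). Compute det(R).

|R| = -1454

Expand along row 1:
  + (5) · M_11   where M_11 = det([1 2 3; -5 3 4; -2 5 -2]) = -119
  − (1) · M_12   where M_12 = det([6 2 3; 4 3 4; 1 5 -2]) = -81
  + (-6) · M_13   where M_13 = det([6 1 3; 4 -5 4; 1 -2 -2]) = 111
  − (-2) · M_14   where M_14 = det([6 1 2; 4 -5 3; 1 -2 5]) = -137
det = (+1)·(5)·(-119) + (-1)·(1)·(-81) + (+1)·(-6)·(111) + (-1)·(-2)·(-137) = -1454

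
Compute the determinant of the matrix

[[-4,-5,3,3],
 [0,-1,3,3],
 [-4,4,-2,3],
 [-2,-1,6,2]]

-532

Expand along row 2 (it has 1 zero):
  + (-1) · M_22   where M_22 = det([-4 3 3; -4 -2 3; -2 6 2]) = 10
  − (3) · M_23   where M_23 = det([-4 -5 3; -4 4 3; -2 -1 2]) = -18
  + (3) · M_24   where M_24 = det([-4 -5 3; -4 4 -2; -2 -1 6]) = -192
det = (+1)·(-1)·(10) + (-1)·(3)·(-18) + (+1)·(3)·(-192) = -532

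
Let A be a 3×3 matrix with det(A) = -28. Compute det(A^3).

det(A^3) = (det A)^3 = (-28)^3 = -21952

The determinant is -21952.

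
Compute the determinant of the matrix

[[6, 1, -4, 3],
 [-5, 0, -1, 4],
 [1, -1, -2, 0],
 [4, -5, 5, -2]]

Expand along row 2 (it has 1 zero):
  − (-5) · M_21   where M_21 = det([1 -4 3; -1 -2 0; -5 5 -2]) = -33
  − (-1) · M_23   where M_23 = det([6 1 3; 1 -1 0; 4 -5 -2]) = 11
  + (4) · M_24   where M_24 = det([6 1 -4; 1 -1 -2; 4 -5 5]) = -99
det = (-1)·(-5)·(-33) + (-1)·(-1)·(11) + (+1)·(4)·(-99) = -550

-550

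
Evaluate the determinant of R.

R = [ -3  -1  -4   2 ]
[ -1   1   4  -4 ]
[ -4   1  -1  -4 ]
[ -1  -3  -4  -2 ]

The determinant is -192.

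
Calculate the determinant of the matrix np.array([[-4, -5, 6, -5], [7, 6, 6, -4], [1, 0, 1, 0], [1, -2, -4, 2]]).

230

Expand along row 3 (it has 2 zeros):
  + (1) · M_31   where M_31 = det([-5 6 -5; 6 6 -4; -2 -4 2]) = 56
  + (1) · M_33   where M_33 = det([-4 -5 -5; 7 6 -4; 1 -2 2]) = 174
det = (+1)·(1)·(56) + (+1)·(1)·(174) = 230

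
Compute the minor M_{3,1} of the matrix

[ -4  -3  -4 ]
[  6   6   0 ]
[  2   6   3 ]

24

Delete row 3 and column 1; the remaining 2×2 submatrix is [-3 -4; 6 0].
Its determinant is (-3)·0 − (-4)·6 = 24.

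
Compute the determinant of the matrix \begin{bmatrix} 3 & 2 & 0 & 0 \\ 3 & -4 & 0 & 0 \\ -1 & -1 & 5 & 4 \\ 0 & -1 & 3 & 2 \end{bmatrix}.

The determinant is 36.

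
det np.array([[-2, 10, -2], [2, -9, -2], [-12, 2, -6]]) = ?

452

Expand along row 1:
  + (-2) · |-9 -2; 2 -6| = (-2)·(54 − (-4)) = -116
  − 10 · |2 -2; -12 -6| = −10·(-12 − 24) = 360
  + (-2) · |2 -9; -12 2| = (-2)·(4 − 108) = 208
Sum: (-116) + (360) + (208) = 452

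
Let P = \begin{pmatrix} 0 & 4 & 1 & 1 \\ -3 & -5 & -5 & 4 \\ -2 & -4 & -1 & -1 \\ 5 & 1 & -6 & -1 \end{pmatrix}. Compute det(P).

Expand along row 1 (it has 1 zero):
  − (4) · M_12   where M_12 = det([-3 -5 4; -2 -1 -1; 5 -6 -1]) = 118
  + (1) · M_13   where M_13 = det([-3 -5 4; -2 -4 -1; 5 1 -1]) = 92
  − (1) · M_14   where M_14 = det([-3 -5 -5; -2 -4 -1; 5 1 -6]) = -80
det = (-1)·(4)·(118) + (+1)·(1)·(92) + (-1)·(1)·(-80) = -300

-300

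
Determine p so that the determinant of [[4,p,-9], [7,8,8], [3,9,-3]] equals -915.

p = -4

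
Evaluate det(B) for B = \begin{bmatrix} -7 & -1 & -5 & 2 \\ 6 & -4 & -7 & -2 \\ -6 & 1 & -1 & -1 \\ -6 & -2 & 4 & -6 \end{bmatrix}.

1318

Expand along row 1:
  + (-7) · M_11   where M_11 = det([-4 -7 -2; 1 -1 -1; -2 4 -6]) = -100
  − (-1) · M_12   where M_12 = det([6 -7 -2; -6 -1 -1; -6 4 -6]) = 330
  + (-5) · M_13   where M_13 = det([6 -4 -2; -6 1 -1; -6 -2 -6]) = 36
  − (2) · M_14   where M_14 = det([6 -4 -7; -6 1 -1; -6 -2 4]) = -234
det = (+1)·(-7)·(-100) + (-1)·(-1)·(330) + (+1)·(-5)·(36) + (-1)·(2)·(-234) = 1318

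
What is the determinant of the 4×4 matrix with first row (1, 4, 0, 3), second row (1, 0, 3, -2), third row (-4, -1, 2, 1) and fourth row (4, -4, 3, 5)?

-678

Expand along row 1 (it has 1 zero):
  + (1) · M_11   where M_11 = det([0 3 -2; -1 2 1; -4 3 5]) = -7
  − (4) · M_12   where M_12 = det([1 3 -2; -4 2 1; 4 3 5]) = 119
  − (3) · M_14   where M_14 = det([1 0 3; -4 -1 2; 4 -4 3]) = 65
det = (+1)·(1)·(-7) + (-1)·(4)·(119) + (-1)·(3)·(65) = -678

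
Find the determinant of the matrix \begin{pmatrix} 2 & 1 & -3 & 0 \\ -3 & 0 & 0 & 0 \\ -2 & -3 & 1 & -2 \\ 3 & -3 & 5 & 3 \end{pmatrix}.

-96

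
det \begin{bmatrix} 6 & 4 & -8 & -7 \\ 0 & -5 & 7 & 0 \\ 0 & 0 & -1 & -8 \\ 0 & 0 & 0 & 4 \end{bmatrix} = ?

The matrix is upper triangular, so the determinant is the product of the diagonal entries:
det = (6) · (-5) · (-1) · (4) = 120

120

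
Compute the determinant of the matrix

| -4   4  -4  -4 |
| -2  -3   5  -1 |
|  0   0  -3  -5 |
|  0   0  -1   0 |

The matrix is block upper-triangular with a 2×2 block and a 2×2 block on the diagonal, so its determinant equals the product of the determinants of the diagonal blocks.
det of the 2×2 block = 20
det of the 2×2 block = -5
det = (20)·(-5) = -100

-100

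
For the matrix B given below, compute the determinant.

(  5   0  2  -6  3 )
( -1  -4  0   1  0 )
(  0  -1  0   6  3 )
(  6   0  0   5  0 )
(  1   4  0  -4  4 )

Expand along column 3 (it has 4 zeros):
  + (2) · M_13   where M_13 = det([-1 -4 1 0; 0 -1 6 3; 6 0 5 0; 1 4 -4 4]) = -748
det = (+1)·(2)·(-748) = -1496

|B| = -1496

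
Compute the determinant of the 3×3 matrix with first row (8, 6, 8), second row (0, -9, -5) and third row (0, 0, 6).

The matrix is upper triangular, so the determinant is the product of the diagonal entries:
det = (8) · (-9) · (6) = -432

The determinant is -432.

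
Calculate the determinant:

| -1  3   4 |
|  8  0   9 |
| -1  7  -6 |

404

Expand along column 2:
  − 3 · |8 9; -1 -6| = −3·(-48 − (-9)) = 117
  − 7 · |-1 4; 8 9| = −7·(-9 − 32) = 287
Sum: (117) + (287) = 404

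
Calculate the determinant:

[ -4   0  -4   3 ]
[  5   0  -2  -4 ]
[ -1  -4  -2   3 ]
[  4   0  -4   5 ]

928

Expand along column 2 (it has 3 zeros):
  − (-4) · M_32   where M_32 = det([-4 -4 3; 5 -2 -4; 4 -4 5]) = 232
det = (-1)·(-4)·(232) = 928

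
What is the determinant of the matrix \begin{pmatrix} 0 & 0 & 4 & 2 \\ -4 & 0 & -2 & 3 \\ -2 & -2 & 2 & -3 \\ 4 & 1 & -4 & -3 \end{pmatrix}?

Expand along row 1 (it has 2 zeros):
  + (4) · M_13   where M_13 = det([-4 0 3; -2 -2 -3; 4 1 -3]) = -18
  − (2) · M_14   where M_14 = det([-4 0 -2; -2 -2 2; 4 1 -4]) = -36
det = (+1)·(4)·(-18) + (-1)·(2)·(-36) = 0

0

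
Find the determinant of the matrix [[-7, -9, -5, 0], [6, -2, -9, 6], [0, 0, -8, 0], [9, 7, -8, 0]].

Expand along row 3 (it has 3 zeros):
  + (-8) · M_33   where M_33 = det([-7 -9 0; 6 -2 6; 9 7 0]) = -192
det = (+1)·(-8)·(-192) = 1536

The determinant is 1536.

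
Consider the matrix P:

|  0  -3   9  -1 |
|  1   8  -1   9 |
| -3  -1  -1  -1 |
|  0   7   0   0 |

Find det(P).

Expand along row 4 (it has 3 zeros):
  + (7) · M_42   where M_42 = det([0 9 -1; 1 -1 9; -3 -1 -1]) = -230
det = (+1)·(7)·(-230) = -1610

-1610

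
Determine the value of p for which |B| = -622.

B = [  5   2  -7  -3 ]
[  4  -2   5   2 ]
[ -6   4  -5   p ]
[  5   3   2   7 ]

Expanding along the column containing p, det(B) is linear in p: det(B) = (215)·p + (-192).
Set (215)·p + (-192) = -622  ⇒  (215)·p = -430  ⇒  p = -2.

-2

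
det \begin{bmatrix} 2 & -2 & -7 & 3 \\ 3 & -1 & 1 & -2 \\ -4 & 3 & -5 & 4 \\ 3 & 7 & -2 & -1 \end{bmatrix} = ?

Expand along row 1:
  + (2) · M_11   where M_11 = det([-1 1 -2; 3 -5 4; 7 -2 -1]) = -40
  − (-2) · M_12   where M_12 = det([3 1 -2; -4 -5 4; 3 -2 -1]) = 1
  + (-7) · M_13   where M_13 = det([3 -1 -2; -4 3 4; 3 7 -1]) = -27
  − (3) · M_14   where M_14 = det([3 -1 1; -4 3 -5; 3 7 -2]) = 73
det = (+1)·(2)·(-40) + (-1)·(-2)·(1) + (+1)·(-7)·(-27) + (-1)·(3)·(73) = -108

-108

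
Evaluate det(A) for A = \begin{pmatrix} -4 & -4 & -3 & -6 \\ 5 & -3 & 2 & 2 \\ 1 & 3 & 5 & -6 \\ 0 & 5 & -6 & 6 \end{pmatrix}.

det(A) = -1702

Expand along row 4 (it has 1 zero):
  + (5) · M_42   where M_42 = det([-4 -3 -6; 5 2 2; 1 5 -6]) = -146
  − (-6) · M_43   where M_43 = det([-4 -4 -6; 5 -3 2; 1 3 -6]) = -284
  + (6) · M_44   where M_44 = det([-4 -4 -3; 5 -3 2; 1 3 5]) = 122
det = (+1)·(5)·(-146) + (-1)·(-6)·(-284) + (+1)·(6)·(122) = -1702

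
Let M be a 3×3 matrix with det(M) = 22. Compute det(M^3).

det(M^3) = (det M)^3 = (22)^3 = 10648

10648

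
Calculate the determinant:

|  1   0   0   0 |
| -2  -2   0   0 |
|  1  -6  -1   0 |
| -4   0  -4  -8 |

The matrix is lower triangular, so the determinant is the product of the diagonal entries:
det = (1) · (-2) · (-1) · (-8) = -16

-16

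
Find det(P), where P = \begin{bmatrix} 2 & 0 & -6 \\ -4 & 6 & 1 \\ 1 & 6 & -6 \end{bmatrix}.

The determinant is 96.

Expand along column 2:
  + 6 · |2 -6; 1 -6| = 6·(-12 − (-6)) = -36
  − 6 · |2 -6; -4 1| = −6·(2 − 24) = 132
Sum: (-36) + (132) = 96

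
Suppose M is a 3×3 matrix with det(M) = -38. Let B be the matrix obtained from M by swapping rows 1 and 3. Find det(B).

Swapping two rows multiplies the determinant by −1.
det(B) = (-1)·(-38) = 38

38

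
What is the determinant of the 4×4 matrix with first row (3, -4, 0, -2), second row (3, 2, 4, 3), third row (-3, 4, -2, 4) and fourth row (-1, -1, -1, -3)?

42

Expand along row 1 (it has 1 zero):
  + (3) · M_11   where M_11 = det([2 4 3; 4 -2 4; -1 -1 -3]) = 34
  − (-4) · M_12   where M_12 = det([3 4 3; -3 -2 4; -1 -1 -3]) = -19
  − (-2) · M_14   where M_14 = det([3 2 4; -3 4 -2; -1 -1 -1]) = 8
det = (+1)·(3)·(34) + (-1)·(-4)·(-19) + (-1)·(-2)·(8) = 42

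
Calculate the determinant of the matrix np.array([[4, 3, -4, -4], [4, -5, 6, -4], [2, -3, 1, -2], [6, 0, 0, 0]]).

The determinant is 504.

Expand along row 4 (it has 3 zeros):
  − (6) · M_41   where M_41 = det([3 -4 -4; -5 6 -4; -3 1 -2]) = -84
det = (-1)·(6)·(-84) = 504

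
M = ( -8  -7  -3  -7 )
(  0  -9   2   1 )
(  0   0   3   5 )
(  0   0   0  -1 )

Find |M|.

M is upper triangular, so det(M) is the product of the diagonal entries:
det = (-8) · (-9) · (3) · (-1) = -216

-216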